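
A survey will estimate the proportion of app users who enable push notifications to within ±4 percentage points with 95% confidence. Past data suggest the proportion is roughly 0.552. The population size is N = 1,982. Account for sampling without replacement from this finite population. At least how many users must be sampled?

458

For a proportion with margin E = 0.04 at 95% confidence, z = 1.960.
n = p̂(1−p̂)(z/E)² = 0.552 × 0.448 × (1.960/0.04)² = 593.76 — call this n₀.
Finite-population correction with N = 1,982: n = n₀ / (1 + (n₀−1)/N) = 593.76 / 1.299 = 457.09
Round up: n = 458.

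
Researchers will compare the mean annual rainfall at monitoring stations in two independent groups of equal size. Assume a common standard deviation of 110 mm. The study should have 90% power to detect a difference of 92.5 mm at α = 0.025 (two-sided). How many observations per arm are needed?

For two equal groups, n per group = 2·((z_{α/2} + z_β)·σ/δ)².
z_{α/2} = 2.241; z_β = 1.282 (power 90%).
n = 2 × (3.523 × 110 / 92.5)² = 2 × 17.55 = 35.10
Round up: n = 36 per group.

36 per group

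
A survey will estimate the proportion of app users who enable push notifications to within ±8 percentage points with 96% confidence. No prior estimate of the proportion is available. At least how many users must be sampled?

For a proportion with margin E = 0.08 at 96% confidence, z = 2.054.
With no prior estimate, use p = 0.5, which maximizes p(1−p) at 0.25.
n = 0.25 × (z/E)² = 0.25 × (2.054/0.08)² = 164.80
Round up: n = 165.

n = 165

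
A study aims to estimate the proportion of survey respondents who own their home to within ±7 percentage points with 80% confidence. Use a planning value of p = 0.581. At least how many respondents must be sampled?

n = 82

For a proportion with margin E = 0.07 at 80% confidence, z = 1.282.
n = p̂(1−p̂)(z/E)² = 0.581 × 0.419 × (1.282/0.07)² = 81.65
Round up: n = 82.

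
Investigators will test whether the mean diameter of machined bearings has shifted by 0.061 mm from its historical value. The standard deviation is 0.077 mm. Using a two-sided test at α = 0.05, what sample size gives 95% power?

For a one-sample z-test, n = ((z_{α/2} + z_β)·σ/δ)².
z_{α/2} = 1.960 (two-sided α = 0.05); z_β = 1.645 (power 95% → β = 0.05).
n = (3.605 × 0.077 / 0.061)² = 20.71
Round up: n = 21.

21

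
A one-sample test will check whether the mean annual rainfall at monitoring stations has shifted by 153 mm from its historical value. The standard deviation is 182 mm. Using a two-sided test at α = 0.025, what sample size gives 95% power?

22

For a one-sample z-test, n = ((z_{α/2} + z_β)·σ/δ)².
z_{α/2} = 2.241 (two-sided α = 0.025); z_β = 1.645 (power 95% → β = 0.05).
n = (3.886 × 182 / 153)² = 21.37
Round up: n = 22.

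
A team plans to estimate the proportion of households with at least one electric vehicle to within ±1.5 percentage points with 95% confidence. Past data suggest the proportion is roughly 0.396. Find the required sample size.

For a proportion with margin E = 0.015 at 95% confidence, z = 1.960.
n = p̂(1−p̂)(z/E)² = 0.396 × 0.604 × (1.960/0.015)² = 4083.77
Round up: n = 4084.

n = 4084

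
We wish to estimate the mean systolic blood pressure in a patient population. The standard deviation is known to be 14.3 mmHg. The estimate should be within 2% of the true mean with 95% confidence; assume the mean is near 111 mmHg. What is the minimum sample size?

For a mean, the margin of error is E = z·σ/√n, so n = (zσ/E)².
At 95% confidence, z = 1.960.
E = 2% of 111 = 2.22 mmHg.
n = (1.960 × 14.3 / 2.22)² = 159.40
Round up: n = 160.

n = 160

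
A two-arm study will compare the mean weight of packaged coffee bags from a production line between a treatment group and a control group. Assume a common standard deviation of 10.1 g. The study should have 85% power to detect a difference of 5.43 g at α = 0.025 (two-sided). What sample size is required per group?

For two equal groups, n per group = 2·((z_{α/2} + z_β)·σ/δ)².
z_{α/2} = 2.241; z_β = 1.036 (power 85%).
n = 2 × (3.277 × 10.1 / 5.43)² = 2 × 37.15 = 74.30
Round up: n = 75 per group.

75 per group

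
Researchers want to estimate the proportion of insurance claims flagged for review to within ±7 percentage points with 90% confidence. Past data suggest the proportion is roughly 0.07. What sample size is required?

For a proportion with margin E = 0.07 at 90% confidence, z = 1.645.
n = p̂(1−p̂)(z/E)² = 0.07 × 0.93 × (1.645/0.07)² = 35.95
Round up: n = 36.

36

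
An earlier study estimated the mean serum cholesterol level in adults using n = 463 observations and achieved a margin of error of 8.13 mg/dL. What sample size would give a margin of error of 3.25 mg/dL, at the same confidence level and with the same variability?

Margin of error scales as 1/√n, so n₂ = n₁·(E₁/E₂)².
n₂ = 463 × (8.13/3.25)² = 463 × 6.258 = 2897.45
Round up: n₂ = 2898.

2898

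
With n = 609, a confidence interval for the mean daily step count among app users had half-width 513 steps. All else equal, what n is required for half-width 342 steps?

Margin of error scales as 1/√n, so n₂ = n₁·(E₁/E₂)².
n₂ = 609 × (513/342)² = 609 × 2.25 = 1370.25
Round up: n₂ = 1371.

1371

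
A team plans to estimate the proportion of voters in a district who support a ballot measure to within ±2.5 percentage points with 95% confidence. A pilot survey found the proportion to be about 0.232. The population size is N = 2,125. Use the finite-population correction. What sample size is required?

For a proportion with margin E = 0.025 at 95% confidence, z = 1.960.
n = p̂(1−p̂)(z/E)² = 0.232 × 0.768 × (1.960/0.025)² = 1095.17 — call this n₀.
Finite-population correction with N = 2,125: n = n₀ / (1 + (n₀−1)/N) = 1095.17 / 1.515 = 722.88
Round up: n = 723.

n = 723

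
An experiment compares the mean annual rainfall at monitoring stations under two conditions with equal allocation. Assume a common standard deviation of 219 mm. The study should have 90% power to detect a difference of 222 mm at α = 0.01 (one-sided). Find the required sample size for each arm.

26 per group

For two equal groups, n per group = 2·((z_α + z_β)·σ/δ)².
z_α = 2.326; z_β = 1.282 (power 90%).
n = 2 × (3.608 × 219 / 222)² = 2 × 12.67 = 25.34
Round up: n = 26 per group.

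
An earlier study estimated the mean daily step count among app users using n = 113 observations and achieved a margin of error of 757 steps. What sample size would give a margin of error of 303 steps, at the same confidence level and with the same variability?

706

Margin of error scales as 1/√n, so n₂ = n₁·(E₁/E₂)².
n₂ = 113 × (757/303)² = 113 × 6.242 = 705.35
Round up: n₂ = 706.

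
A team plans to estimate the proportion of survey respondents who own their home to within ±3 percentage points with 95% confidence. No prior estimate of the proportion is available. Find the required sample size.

n = 1068

For a proportion with margin E = 0.03 at 95% confidence, z = 1.960.
With no prior estimate, use p = 0.5, which maximizes p(1−p) at 0.25.
n = 0.25 × (z/E)² = 0.25 × (1.960/0.03)² = 1067.11
Round up: n = 1068.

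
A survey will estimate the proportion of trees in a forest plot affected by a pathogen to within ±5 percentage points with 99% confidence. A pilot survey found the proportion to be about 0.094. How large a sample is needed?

For a proportion with margin E = 0.05 at 99% confidence, z = 2.576.
n = p̂(1−p̂)(z/E)² = 0.094 × 0.906 × (2.576/0.05)² = 226.05
Round up: n = 227.

227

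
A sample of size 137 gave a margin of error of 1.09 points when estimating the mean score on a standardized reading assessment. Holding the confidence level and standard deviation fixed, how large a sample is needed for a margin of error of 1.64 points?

n = 61

Margin of error scales as 1/√n, so n₂ = n₁·(E₁/E₂)².
n₂ = 137 × (1.09/1.64)² = 137 × 0.4417 = 60.51
Round up: n₂ = 61.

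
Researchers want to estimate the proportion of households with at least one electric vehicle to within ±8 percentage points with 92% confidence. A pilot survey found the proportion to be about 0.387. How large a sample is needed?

114

For a proportion with margin E = 0.08 at 92% confidence, z = 1.751.
n = p̂(1−p̂)(z/E)² = 0.387 × 0.613 × (1.751/0.08)² = 113.65
Round up: n = 114.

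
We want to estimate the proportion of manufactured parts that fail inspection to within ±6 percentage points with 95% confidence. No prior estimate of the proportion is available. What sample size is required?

267

For a proportion with margin E = 0.06 at 95% confidence, z = 1.960.
With no prior estimate, use p = 0.5, which maximizes p(1−p) at 0.25.
n = 0.25 × (z/E)² = 0.25 × (1.960/0.06)² = 266.78
Round up: n = 267.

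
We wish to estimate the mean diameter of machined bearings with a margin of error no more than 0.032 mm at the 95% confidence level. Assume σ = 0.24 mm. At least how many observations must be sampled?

For a mean, the margin of error is E = z·σ/√n, so n = (zσ/E)².
At 95% confidence, z = 1.960.
n = (1.960 × 0.24 / 0.032)² = 216.09
Round up: n = 217.

n = 217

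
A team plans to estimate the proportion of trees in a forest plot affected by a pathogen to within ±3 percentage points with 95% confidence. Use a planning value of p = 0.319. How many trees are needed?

For a proportion with margin E = 0.03 at 95% confidence, z = 1.960.
n = p̂(1−p̂)(z/E)² = 0.319 × 0.681 × (1.960/0.03)² = 927.27
Round up: n = 928.

928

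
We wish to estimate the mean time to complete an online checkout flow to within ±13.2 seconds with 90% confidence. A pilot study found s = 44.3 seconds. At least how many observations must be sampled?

31

For a mean, the margin of error is E = z·σ/√n, so n = (zσ/E)².
At 90% confidence, z = 1.645.
n = (1.645 × 44.3 / 13.2)² = 30.48
Round up: n = 31.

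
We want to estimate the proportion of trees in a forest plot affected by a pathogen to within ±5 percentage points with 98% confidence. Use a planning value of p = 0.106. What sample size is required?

n = 206

For a proportion with margin E = 0.05 at 98% confidence, z = 2.326.
n = p̂(1−p̂)(z/E)² = 0.106 × 0.894 × (2.326/0.05)² = 205.08
Round up: n = 206.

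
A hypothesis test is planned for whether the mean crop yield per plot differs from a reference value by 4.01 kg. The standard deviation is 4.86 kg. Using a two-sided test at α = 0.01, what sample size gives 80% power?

18

For a one-sample z-test, n = ((z_{α/2} + z_β)·σ/δ)².
z_{α/2} = 2.576 (two-sided α = 0.01); z_β = 0.842 (power 80% → β = 0.2).
n = (3.418 × 4.86 / 4.01)² = 17.16
Round up: n = 18.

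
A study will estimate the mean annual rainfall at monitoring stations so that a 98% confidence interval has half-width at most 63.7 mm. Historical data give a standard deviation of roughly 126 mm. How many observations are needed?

For a mean, the margin of error is E = z·σ/√n, so n = (zσ/E)².
At 98% confidence, z = 2.326.
n = (2.326 × 126 / 63.7)² = 21.17
Round up: n = 22.

22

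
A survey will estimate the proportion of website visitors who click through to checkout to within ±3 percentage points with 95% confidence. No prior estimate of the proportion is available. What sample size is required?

For a proportion with margin E = 0.03 at 95% confidence, z = 1.960.
With no prior estimate, use p = 0.5, which maximizes p(1−p) at 0.25.
n = 0.25 × (z/E)² = 0.25 × (1.960/0.03)² = 1067.11
Round up: n = 1068.

n = 1068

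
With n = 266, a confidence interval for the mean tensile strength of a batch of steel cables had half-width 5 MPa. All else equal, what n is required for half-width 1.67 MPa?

Margin of error scales as 1/√n, so n₂ = n₁·(E₁/E₂)².
n₂ = 266 × (5/1.67)² = 266 × 8.964 = 2384.42
Round up: n₂ = 2385.

2385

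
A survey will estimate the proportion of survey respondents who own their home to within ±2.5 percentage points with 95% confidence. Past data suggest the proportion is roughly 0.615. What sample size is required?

For a proportion with margin E = 0.025 at 95% confidence, z = 1.960.
n = p̂(1−p̂)(z/E)² = 0.615 × 0.385 × (1.960/0.025)² = 1455.35
Round up: n = 1456.

1456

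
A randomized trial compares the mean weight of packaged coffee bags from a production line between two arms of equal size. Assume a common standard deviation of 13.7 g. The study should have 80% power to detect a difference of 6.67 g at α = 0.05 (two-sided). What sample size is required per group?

For two equal groups, n per group = 2·((z_{α/2} + z_β)·σ/δ)².
z_{α/2} = 1.960; z_β = 0.842 (power 80%).
n = 2 × (2.802 × 13.7 / 6.67)² = 2 × 33.12 = 66.24
Round up: n = 67 per group.

67 per group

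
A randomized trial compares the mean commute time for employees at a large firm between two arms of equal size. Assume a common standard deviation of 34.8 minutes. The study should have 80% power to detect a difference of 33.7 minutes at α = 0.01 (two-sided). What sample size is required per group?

25 per group

For two equal groups, n per group = 2·((z_{α/2} + z_β)·σ/δ)².
z_{α/2} = 2.576; z_β = 0.842 (power 80%).
n = 2 × (3.418 × 34.8 / 33.7)² = 2 × 12.46 = 24.92
Round up: n = 25 per group.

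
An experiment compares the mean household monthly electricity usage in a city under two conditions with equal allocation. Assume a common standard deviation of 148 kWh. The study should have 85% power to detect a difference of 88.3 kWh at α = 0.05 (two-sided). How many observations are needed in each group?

51 per group

For two equal groups, n per group = 2·((z_{α/2} + z_β)·σ/δ)².
z_{α/2} = 1.960; z_β = 1.036 (power 85%).
n = 2 × (2.996 × 148 / 88.3)² = 2 × 25.22 = 50.44
Round up: n = 51 per group.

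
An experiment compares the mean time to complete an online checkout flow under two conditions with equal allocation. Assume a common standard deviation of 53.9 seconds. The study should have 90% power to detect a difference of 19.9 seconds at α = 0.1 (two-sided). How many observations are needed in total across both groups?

252 total

For two equal groups, n per group = 2·((z_{α/2} + z_β)·σ/δ)².
z_{α/2} = 1.645; z_β = 1.282 (power 90%).
n = 2 × (2.927 × 53.9 / 19.9)² = 2 × 62.85 = 125.70
Round up: n = 126 per group.
Total across both groups: 2 × 126 = 252.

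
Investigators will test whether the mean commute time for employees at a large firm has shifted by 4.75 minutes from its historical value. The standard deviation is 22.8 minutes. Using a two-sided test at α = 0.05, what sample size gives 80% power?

181

For a one-sample z-test, n = ((z_{α/2} + z_β)·σ/δ)².
z_{α/2} = 1.960 (two-sided α = 0.05); z_β = 0.842 (power 80% → β = 0.2).
n = (2.802 × 22.8 / 4.75)² = 180.89
Round up: n = 181.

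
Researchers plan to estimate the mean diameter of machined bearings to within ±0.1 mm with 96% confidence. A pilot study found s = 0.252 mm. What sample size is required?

n = 27

For a mean, the margin of error is E = z·σ/√n, so n = (zσ/E)².
At 96% confidence, z = 2.054.
n = (2.054 × 0.252 / 0.1)² = 26.79
Round up: n = 27.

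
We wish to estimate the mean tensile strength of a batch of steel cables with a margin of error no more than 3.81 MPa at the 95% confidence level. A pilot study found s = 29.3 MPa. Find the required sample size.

228

For a mean, the margin of error is E = z·σ/√n, so n = (zσ/E)².
At 95% confidence, z = 1.960.
n = (1.960 × 29.3 / 3.81)² = 227.19
Round up: n = 228.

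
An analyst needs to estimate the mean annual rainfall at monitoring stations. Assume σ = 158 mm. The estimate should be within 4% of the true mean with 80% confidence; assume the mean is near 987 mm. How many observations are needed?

27

For a mean, the margin of error is E = z·σ/√n, so n = (zσ/E)².
At 80% confidence, z = 1.282.
E = 4% of 987 = 39.48 mm.
n = (1.282 × 158 / 39.48)² = 26.32
Round up: n = 27.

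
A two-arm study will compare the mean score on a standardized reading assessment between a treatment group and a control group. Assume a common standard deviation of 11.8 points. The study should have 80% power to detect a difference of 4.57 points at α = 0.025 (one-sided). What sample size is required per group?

For two equal groups, n per group = 2·((z_α + z_β)·σ/δ)².
z_α = 1.960; z_β = 0.842 (power 80%).
n = 2 × (2.802 × 11.8 / 4.57)² = 2 × 52.34 = 104.68
Round up: n = 105 per group.

105 per group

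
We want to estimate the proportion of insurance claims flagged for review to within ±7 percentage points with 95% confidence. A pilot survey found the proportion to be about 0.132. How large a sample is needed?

n = 90

For a proportion with margin E = 0.07 at 95% confidence, z = 1.960.
n = p̂(1−p̂)(z/E)² = 0.132 × 0.868 × (1.960/0.07)² = 89.83
Round up: n = 90.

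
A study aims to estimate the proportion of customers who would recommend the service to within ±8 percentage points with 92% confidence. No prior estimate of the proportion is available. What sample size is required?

n = 120

For a proportion with margin E = 0.08 at 92% confidence, z = 1.751.
With no prior estimate, use p = 0.5, which maximizes p(1−p) at 0.25.
n = 0.25 × (z/E)² = 0.25 × (1.751/0.08)² = 119.77
Round up: n = 120.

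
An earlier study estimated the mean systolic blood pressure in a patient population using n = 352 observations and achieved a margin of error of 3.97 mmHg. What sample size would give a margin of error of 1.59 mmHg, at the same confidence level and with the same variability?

2195

Margin of error scales as 1/√n, so n₂ = n₁·(E₁/E₂)².
n₂ = 352 × (3.97/1.59)² = 352 × 6.234 = 2194.37
Round up: n₂ = 2195.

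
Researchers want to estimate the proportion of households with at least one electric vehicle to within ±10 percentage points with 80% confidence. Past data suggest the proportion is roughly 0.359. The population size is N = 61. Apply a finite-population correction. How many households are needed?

24

For a proportion with margin E = 0.1 at 80% confidence, z = 1.282.
n = p̂(1−p̂)(z/E)² = 0.359 × 0.641 × (1.282/0.1)² = 37.82 — call this n₀.
Finite-population correction with N = 61: n = n₀ / (1 + (n₀−1)/N) = 37.82 / 1.604 = 23.58
Round up: n = 24.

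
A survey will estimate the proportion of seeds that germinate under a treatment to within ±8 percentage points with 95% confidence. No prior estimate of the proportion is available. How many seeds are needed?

For a proportion with margin E = 0.08 at 95% confidence, z = 1.960.
With no prior estimate, use p = 0.5, which maximizes p(1−p) at 0.25.
n = 0.25 × (z/E)² = 0.25 × (1.960/0.08)² = 150.06
Round up: n = 151.

151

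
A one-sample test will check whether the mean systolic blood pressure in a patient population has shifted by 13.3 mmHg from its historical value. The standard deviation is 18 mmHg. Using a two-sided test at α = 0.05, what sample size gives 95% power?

For a one-sample z-test, n = ((z_{α/2} + z_β)·σ/δ)².
z_{α/2} = 1.960 (two-sided α = 0.05); z_β = 1.645 (power 95% → β = 0.05).
n = (3.605 × 18 / 13.3)² = 23.80
Round up: n = 24.

24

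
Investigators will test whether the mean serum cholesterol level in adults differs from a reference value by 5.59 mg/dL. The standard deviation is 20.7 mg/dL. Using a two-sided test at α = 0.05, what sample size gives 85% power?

For a one-sample z-test, n = ((z_{α/2} + z_β)·σ/δ)².
z_{α/2} = 1.960 (two-sided α = 0.05); z_β = 1.036 (power 85% → β = 0.15).
n = (2.996 × 20.7 / 5.59)² = 123.08
Round up: n = 124.

124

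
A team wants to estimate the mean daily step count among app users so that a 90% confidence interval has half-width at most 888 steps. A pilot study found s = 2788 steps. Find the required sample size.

27

For a mean, the margin of error is E = z·σ/√n, so n = (zσ/E)².
At 90% confidence, z = 1.645.
n = (1.645 × 2788 / 888)² = 26.67
Round up: n = 27.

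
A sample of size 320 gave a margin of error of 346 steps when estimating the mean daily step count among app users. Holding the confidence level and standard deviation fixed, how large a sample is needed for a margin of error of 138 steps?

2012

Margin of error scales as 1/√n, so n₂ = n₁·(E₁/E₂)².
n₂ = 320 × (346/138)² = 320 × 6.286 = 2011.52
Round up: n₂ = 2012.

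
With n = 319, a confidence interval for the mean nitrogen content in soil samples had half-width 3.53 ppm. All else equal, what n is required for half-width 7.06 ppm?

Margin of error scales as 1/√n, so n₂ = n₁·(E₁/E₂)².
n₂ = 319 × (3.53/7.06)² = 319 × 0.25 = 79.75
Round up: n₂ = 80.

n = 80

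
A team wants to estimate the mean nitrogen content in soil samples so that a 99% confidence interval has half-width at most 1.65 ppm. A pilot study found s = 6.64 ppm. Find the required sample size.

108

For a mean, the margin of error is E = z·σ/√n, so n = (zσ/E)².
At 99% confidence, z = 2.576.
n = (2.576 × 6.64 / 1.65)² = 107.46
Round up: n = 108.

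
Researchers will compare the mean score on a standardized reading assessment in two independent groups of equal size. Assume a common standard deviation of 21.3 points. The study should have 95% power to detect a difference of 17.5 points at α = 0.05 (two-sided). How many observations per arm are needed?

For two equal groups, n per group = 2·((z_{α/2} + z_β)·σ/δ)².
z_{α/2} = 1.960; z_β = 1.645 (power 95%).
n = 2 × (3.605 × 21.3 / 17.5)² = 2 × 19.25 = 38.50
Round up: n = 39 per group.

39 per group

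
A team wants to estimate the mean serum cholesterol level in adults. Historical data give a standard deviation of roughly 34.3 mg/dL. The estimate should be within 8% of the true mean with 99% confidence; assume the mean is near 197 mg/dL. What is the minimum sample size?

For a mean, the margin of error is E = z·σ/√n, so n = (zσ/E)².
At 99% confidence, z = 2.576.
E = 8% of 197 = 15.76 mg/dL.
n = (2.576 × 34.3 / 15.76)² = 31.43
Round up: n = 32.

32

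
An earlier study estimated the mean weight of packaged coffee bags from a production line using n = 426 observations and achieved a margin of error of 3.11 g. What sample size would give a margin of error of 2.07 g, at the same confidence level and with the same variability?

Margin of error scales as 1/√n, so n₂ = n₁·(E₁/E₂)².
n₂ = 426 × (3.11/2.07)² = 426 × 2.257 = 961.48
Round up: n₂ = 962.

962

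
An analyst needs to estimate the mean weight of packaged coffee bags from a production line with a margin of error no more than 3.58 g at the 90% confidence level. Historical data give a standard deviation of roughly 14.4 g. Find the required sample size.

For a mean, the margin of error is E = z·σ/√n, so n = (zσ/E)².
At 90% confidence, z = 1.645.
n = (1.645 × 14.4 / 3.58)² = 43.78
Round up: n = 44.

44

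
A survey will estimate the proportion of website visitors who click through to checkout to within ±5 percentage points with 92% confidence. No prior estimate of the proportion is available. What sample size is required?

For a proportion with margin E = 0.05 at 92% confidence, z = 1.751.
With no prior estimate, use p = 0.5, which maximizes p(1−p) at 0.25.
n = 0.25 × (z/E)² = 0.25 × (1.751/0.05)² = 306.60
Round up: n = 307.

307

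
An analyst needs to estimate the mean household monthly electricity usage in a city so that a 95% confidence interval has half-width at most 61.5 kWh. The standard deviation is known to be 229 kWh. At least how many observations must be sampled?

For a mean, the margin of error is E = z·σ/√n, so n = (zσ/E)².
At 95% confidence, z = 1.960.
n = (1.960 × 229 / 61.5)² = 53.26
Round up: n = 54.

54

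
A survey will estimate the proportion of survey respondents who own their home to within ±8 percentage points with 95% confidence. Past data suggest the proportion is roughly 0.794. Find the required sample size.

99

For a proportion with margin E = 0.08 at 95% confidence, z = 1.960.
n = p̂(1−p̂)(z/E)² = 0.794 × 0.206 × (1.960/0.08)² = 98.18
Round up: n = 99.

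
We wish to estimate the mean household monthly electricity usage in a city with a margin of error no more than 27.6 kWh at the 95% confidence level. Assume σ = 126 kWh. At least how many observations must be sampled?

81

For a mean, the margin of error is E = z·σ/√n, so n = (zσ/E)².
At 95% confidence, z = 1.960.
n = (1.960 × 126 / 27.6)² = 80.06
Round up: n = 81.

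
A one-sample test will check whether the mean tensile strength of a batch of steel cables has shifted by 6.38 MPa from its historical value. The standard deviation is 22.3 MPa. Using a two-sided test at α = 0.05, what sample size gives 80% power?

96

For a one-sample z-test, n = ((z_{α/2} + z_β)·σ/δ)².
z_{α/2} = 1.960 (two-sided α = 0.05); z_β = 0.842 (power 80% → β = 0.2).
n = (2.802 × 22.3 / 6.38)² = 95.92
Round up: n = 96.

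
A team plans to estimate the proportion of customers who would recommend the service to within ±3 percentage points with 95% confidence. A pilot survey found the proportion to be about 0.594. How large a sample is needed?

n = 1030

For a proportion with margin E = 0.03 at 95% confidence, z = 1.960.
n = p̂(1−p̂)(z/E)² = 0.594 × 0.406 × (1.960/0.03)² = 1029.40
Round up: n = 1030.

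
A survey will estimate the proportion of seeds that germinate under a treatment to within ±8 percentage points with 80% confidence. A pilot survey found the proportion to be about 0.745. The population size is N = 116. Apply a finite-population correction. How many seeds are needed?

For a proportion with margin E = 0.08 at 80% confidence, z = 1.282.
n = p̂(1−p̂)(z/E)² = 0.745 × 0.255 × (1.282/0.08)² = 48.79 — call this n₀.
Finite-population correction with N = 116: n = n₀ / (1 + (n₀−1)/N) = 48.79 / 1.412 = 34.55
Round up: n = 35.

35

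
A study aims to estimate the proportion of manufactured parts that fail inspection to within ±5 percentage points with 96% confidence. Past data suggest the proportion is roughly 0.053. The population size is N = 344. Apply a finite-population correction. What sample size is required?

For a proportion with margin E = 0.05 at 96% confidence, z = 2.054.
n = p̂(1−p̂)(z/E)² = 0.053 × 0.947 × (2.054/0.05)² = 84.70 — call this n₀.
Finite-population correction with N = 344: n = n₀ / (1 + (n₀−1)/N) = 84.70 / 1.243 = 68.14
Round up: n = 69.

69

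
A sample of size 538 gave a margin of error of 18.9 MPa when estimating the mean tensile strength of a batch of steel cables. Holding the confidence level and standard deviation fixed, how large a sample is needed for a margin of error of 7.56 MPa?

3363

Margin of error scales as 1/√n, so n₂ = n₁·(E₁/E₂)².
n₂ = 538 × (18.9/7.56)² = 538 × 6.25 = 3362.50
Round up: n₂ = 3363.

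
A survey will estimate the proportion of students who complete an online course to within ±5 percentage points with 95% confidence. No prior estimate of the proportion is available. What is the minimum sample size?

For a proportion with margin E = 0.05 at 95% confidence, z = 1.960.
With no prior estimate, use p = 0.5, which maximizes p(1−p) at 0.25.
n = 0.25 × (z/E)² = 0.25 × (1.960/0.05)² = 384.16
Round up: n = 385.

n = 385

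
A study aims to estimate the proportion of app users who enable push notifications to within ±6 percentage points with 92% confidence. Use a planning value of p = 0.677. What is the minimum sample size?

For a proportion with margin E = 0.06 at 92% confidence, z = 1.751.
n = p̂(1−p̂)(z/E)² = 0.677 × 0.323 × (1.751/0.06)² = 186.23
Round up: n = 187.

n = 187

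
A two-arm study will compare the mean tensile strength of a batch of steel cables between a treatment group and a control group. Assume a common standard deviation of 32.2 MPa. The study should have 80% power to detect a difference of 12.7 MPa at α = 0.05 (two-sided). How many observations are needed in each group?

101 per group

For two equal groups, n per group = 2·((z_{α/2} + z_β)·σ/δ)².
z_{α/2} = 1.960; z_β = 0.842 (power 80%).
n = 2 × (2.802 × 32.2 / 12.7)² = 2 × 50.47 = 100.94
Round up: n = 101 per group.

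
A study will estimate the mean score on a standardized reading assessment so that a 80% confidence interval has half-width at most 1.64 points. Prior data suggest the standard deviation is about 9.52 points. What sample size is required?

For a mean, the margin of error is E = z·σ/√n, so n = (zσ/E)².
At 80% confidence, z = 1.282.
n = (1.282 × 9.52 / 1.64)² = 55.38
Round up: n = 56.

56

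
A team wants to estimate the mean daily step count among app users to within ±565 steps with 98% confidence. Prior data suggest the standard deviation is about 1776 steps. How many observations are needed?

For a mean, the margin of error is E = z·σ/√n, so n = (zσ/E)².
At 98% confidence, z = 2.326.
n = (2.326 × 1776 / 565)² = 53.46
Round up: n = 54.

54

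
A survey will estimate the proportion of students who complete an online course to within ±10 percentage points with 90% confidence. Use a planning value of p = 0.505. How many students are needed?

For a proportion with margin E = 0.1 at 90% confidence, z = 1.645.
n = p̂(1−p̂)(z/E)² = 0.505 × 0.495 × (1.645/0.1)² = 67.64
Round up: n = 68.

68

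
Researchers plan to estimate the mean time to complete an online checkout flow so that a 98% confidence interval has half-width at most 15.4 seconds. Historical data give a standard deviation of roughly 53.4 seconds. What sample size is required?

For a mean, the margin of error is E = z·σ/√n, so n = (zσ/E)².
At 98% confidence, z = 2.326.
n = (2.326 × 53.4 / 15.4)² = 65.05
Round up: n = 66.

66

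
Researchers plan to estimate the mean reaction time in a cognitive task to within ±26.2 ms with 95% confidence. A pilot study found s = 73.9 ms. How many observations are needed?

n = 31

For a mean, the margin of error is E = z·σ/√n, so n = (zσ/E)².
At 95% confidence, z = 1.960.
n = (1.960 × 73.9 / 26.2)² = 30.56
Round up: n = 31.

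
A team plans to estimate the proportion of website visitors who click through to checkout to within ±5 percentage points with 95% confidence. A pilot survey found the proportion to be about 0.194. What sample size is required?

For a proportion with margin E = 0.05 at 95% confidence, z = 1.960.
n = p̂(1−p̂)(z/E)² = 0.194 × 0.806 × (1.960/0.05)² = 240.28
Round up: n = 241.

241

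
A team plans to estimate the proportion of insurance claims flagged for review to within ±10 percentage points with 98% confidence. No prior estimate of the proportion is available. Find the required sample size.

n = 136

For a proportion with margin E = 0.1 at 98% confidence, z = 2.326.
With no prior estimate, use p = 0.5, which maximizes p(1−p) at 0.25.
n = 0.25 × (z/E)² = 0.25 × (2.326/0.1)² = 135.26
Round up: n = 136.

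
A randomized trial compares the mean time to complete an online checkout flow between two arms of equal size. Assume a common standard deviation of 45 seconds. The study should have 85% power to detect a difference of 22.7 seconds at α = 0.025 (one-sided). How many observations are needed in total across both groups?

142 total

For two equal groups, n per group = 2·((z_α + z_β)·σ/δ)².
z_α = 1.960; z_β = 1.036 (power 85%).
n = 2 × (2.996 × 45 / 22.7)² = 2 × 35.27 = 70.54
Round up: n = 71 per group.
Total across both groups: 2 × 71 = 142.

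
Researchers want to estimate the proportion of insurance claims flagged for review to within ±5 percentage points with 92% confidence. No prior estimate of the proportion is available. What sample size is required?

For a proportion with margin E = 0.05 at 92% confidence, z = 1.751.
With no prior estimate, use p = 0.5, which maximizes p(1−p) at 0.25.
n = 0.25 × (z/E)² = 0.25 × (1.751/0.05)² = 306.60
Round up: n = 307.

307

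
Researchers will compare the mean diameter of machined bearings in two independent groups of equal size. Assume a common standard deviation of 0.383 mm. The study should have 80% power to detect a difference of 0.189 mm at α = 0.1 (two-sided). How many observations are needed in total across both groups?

102 total

For two equal groups, n per group = 2·((z_{α/2} + z_β)·σ/δ)².
z_{α/2} = 1.645; z_β = 0.842 (power 80%).
n = 2 × (2.487 × 0.383 / 0.189)² = 2 × 25.40 = 50.80
Round up: n = 51 per group.
Total across both groups: 2 × 51 = 102.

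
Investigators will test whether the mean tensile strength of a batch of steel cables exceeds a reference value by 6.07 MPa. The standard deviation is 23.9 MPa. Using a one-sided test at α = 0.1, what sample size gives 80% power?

For a one-sample z-test, n = ((z_α + z_β)·σ/δ)².
z_α = 1.282 (one-sided α = 0.1); z_β = 0.842 (power 80% → β = 0.2).
n = (2.124 × 23.9 / 6.07)² = 69.94
Round up: n = 70.

70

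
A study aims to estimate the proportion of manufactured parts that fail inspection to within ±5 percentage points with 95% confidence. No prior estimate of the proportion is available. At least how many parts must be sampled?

385

For a proportion with margin E = 0.05 at 95% confidence, z = 1.960.
With no prior estimate, use p = 0.5, which maximizes p(1−p) at 0.25.
n = 0.25 × (z/E)² = 0.25 × (1.960/0.05)² = 384.16
Round up: n = 385.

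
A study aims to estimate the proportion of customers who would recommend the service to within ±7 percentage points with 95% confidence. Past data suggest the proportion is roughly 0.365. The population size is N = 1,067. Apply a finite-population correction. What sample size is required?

156

For a proportion with margin E = 0.07 at 95% confidence, z = 1.960.
n = p̂(1−p̂)(z/E)² = 0.365 × 0.635 × (1.960/0.07)² = 181.71 — call this n₀.
Finite-population correction with N = 1,067: n = n₀ / (1 + (n₀−1)/N) = 181.71 / 1.169 = 155.44
Round up: n = 156.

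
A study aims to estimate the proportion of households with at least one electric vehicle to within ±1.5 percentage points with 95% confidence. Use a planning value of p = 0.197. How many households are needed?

For a proportion with margin E = 0.015 at 95% confidence, z = 1.960.
n = p̂(1−p̂)(z/E)² = 0.197 × 0.803 × (1.960/0.015)² = 2700.92
Round up: n = 2701.

2701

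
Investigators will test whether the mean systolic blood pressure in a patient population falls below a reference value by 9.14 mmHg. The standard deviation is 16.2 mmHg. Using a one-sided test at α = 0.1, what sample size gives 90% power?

For a one-sample z-test, n = ((z_α + z_β)·σ/δ)².
z_α = 1.282 (one-sided α = 0.1); z_β = 1.282 (power 90% → β = 0.1).
n = (2.564 × 16.2 / 9.14)² = 20.65
Round up: n = 21.

21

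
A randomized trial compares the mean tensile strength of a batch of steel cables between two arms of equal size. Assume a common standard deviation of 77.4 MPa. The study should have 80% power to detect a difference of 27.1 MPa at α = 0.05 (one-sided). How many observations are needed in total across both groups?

For two equal groups, n per group = 2·((z_α + z_β)·σ/δ)².
z_α = 1.645; z_β = 0.842 (power 80%).
n = 2 × (2.487 × 77.4 / 27.1)² = 2 × 50.45 = 100.90
Round up: n = 101 per group.
Total across both groups: 2 × 101 = 202.

202 total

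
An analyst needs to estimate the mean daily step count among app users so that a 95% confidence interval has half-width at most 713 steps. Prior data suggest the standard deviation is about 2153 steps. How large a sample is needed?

For a mean, the margin of error is E = z·σ/√n, so n = (zσ/E)².
At 95% confidence, z = 1.960.
n = (1.960 × 2153 / 713)² = 35.03
Round up: n = 36.

36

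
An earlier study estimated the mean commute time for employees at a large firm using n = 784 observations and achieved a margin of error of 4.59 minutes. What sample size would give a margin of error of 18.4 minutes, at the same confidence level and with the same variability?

Margin of error scales as 1/√n, so n₂ = n₁·(E₁/E₂)².
n₂ = 784 × (4.59/18.4)² = 784 × 0.06223 = 48.79
Round up: n₂ = 49.

49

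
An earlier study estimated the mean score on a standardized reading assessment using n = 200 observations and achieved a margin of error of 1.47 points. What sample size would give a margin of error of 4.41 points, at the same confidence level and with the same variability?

23

Margin of error scales as 1/√n, so n₂ = n₁·(E₁/E₂)².
n₂ = 200 × (1.47/4.41)² = 200 × 0.1111 = 22.22
Round up: n₂ = 23.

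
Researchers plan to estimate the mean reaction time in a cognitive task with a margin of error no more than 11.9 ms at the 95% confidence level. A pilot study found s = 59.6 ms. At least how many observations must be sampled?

97

For a mean, the margin of error is E = z·σ/√n, so n = (zσ/E)².
At 95% confidence, z = 1.960.
n = (1.960 × 59.6 / 11.9)² = 96.36
Round up: n = 97.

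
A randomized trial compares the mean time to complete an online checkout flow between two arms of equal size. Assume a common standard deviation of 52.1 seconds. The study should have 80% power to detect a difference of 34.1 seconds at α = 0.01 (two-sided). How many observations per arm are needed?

For two equal groups, n per group = 2·((z_{α/2} + z_β)·σ/δ)².
z_{α/2} = 2.576; z_β = 0.842 (power 80%).
n = 2 × (3.418 × 52.1 / 34.1)² = 2 × 27.27 = 54.54
Round up: n = 55 per group.

55 per group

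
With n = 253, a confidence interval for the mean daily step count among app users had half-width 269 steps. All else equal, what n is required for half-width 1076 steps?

16

Margin of error scales as 1/√n, so n₂ = n₁·(E₁/E₂)².
n₂ = 253 × (269/1076)² = 253 × 0.0625 = 15.81
Round up: n₂ = 16.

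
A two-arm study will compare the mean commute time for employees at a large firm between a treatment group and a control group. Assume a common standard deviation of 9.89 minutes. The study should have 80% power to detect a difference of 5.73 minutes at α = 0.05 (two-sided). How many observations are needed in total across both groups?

For two equal groups, n per group = 2·((z_{α/2} + z_β)·σ/δ)².
z_{α/2} = 1.960; z_β = 0.842 (power 80%).
n = 2 × (2.802 × 9.89 / 5.73)² = 2 × 23.39 = 46.78
Round up: n = 47 per group.
Total across both groups: 2 × 47 = 94.

94 total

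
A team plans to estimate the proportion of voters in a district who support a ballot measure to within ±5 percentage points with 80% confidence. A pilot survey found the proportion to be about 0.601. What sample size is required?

For a proportion with margin E = 0.05 at 80% confidence, z = 1.282.
n = p̂(1−p̂)(z/E)² = 0.601 × 0.399 × (1.282/0.05)² = 157.65
Round up: n = 158.

n = 158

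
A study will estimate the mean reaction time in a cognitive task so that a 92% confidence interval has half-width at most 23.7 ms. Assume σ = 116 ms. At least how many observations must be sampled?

For a mean, the margin of error is E = z·σ/√n, so n = (zσ/E)².
At 92% confidence, z = 1.751.
n = (1.751 × 116 / 23.7)² = 73.45
Round up: n = 74.

74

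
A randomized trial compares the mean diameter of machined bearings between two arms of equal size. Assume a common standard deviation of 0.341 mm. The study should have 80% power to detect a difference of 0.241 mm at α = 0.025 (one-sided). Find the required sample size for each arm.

32 per group

For two equal groups, n per group = 2·((z_α + z_β)·σ/δ)².
z_α = 1.960; z_β = 0.842 (power 80%).
n = 2 × (2.802 × 0.341 / 0.241)² = 2 × 15.72 = 31.44
Round up: n = 32 per group.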